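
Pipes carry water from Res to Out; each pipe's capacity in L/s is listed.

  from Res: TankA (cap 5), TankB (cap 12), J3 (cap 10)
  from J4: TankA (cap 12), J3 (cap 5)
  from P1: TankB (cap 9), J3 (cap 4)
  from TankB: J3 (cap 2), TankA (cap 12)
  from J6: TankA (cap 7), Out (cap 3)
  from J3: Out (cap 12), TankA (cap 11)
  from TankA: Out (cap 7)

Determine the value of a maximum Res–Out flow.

19

Augment Res→J3→Out: bottleneck 10, flow now 10.
Augment Res→TankA→Out: bottleneck 5, flow now 15.
Augment Res→TankB→J3→Out: bottleneck 2, flow now 17.
Augment Res→TankB→TankA→Out: bottleneck 2, flow now 19.
No augmenting path remains; maximum flow = 19.
In the residual graph, reachable from Res: {Res, TankB, TankA}.
Min-cut edges: Res→J3 (10), TankB→J3 (2), TankA→Out (7); capacity 10 + 2 + 7 = 19.
This cut is saturated, so no flow can exceed 19.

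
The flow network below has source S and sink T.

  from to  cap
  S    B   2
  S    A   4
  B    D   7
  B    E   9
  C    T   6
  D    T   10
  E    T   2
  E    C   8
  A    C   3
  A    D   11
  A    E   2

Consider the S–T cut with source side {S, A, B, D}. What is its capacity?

Edges leaving {S, A, B, D}: A→C (3), A→E (2), B→E (9), D→T (10).
Cut capacity = 3 + 2 + 9 + 10 = 24.

24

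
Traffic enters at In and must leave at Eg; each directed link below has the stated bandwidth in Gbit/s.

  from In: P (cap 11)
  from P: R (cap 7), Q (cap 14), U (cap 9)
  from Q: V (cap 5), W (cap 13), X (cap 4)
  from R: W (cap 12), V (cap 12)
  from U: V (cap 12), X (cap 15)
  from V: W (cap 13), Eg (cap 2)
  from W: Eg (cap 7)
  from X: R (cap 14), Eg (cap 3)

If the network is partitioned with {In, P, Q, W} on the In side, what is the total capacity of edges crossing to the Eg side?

Edges leaving {In, P, Q, W}: P→R (7), P→U (9), Q→V (5), Q→X (4), W→Eg (7).
Cut capacity = 7 + 9 + 5 + 4 + 7 = 32.

32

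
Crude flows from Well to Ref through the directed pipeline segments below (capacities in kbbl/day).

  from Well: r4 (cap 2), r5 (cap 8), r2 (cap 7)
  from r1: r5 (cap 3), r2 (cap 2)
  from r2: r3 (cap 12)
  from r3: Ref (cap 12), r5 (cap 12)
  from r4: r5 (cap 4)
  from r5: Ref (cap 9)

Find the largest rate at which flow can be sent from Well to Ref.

Augment Well→r5→Ref: bottleneck 8, flow now 8.
Augment Well→r2→r3→Ref: bottleneck 7, flow now 15.
Augment Well→r4→r5→Ref: bottleneck 1, flow now 16.
No augmenting path remains; maximum flow = 16.
In the residual graph, reachable from Well: {Well, r4, r5}.
Min-cut edges: Well→r2 (7), r5→Ref (9); capacity 7 + 9 = 16.
This cut is saturated, so no flow can exceed 16.

16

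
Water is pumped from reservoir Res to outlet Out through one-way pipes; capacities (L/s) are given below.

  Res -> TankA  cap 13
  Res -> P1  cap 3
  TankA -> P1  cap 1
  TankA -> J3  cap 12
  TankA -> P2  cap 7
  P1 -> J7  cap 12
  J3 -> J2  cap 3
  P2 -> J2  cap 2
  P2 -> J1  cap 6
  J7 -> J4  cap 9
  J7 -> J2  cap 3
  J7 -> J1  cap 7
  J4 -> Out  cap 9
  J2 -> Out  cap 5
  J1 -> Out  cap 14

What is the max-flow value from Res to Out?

14

Augment Res→TankA→J3→J2→Out: bottleneck 3, flow now 3.
Augment Res→TankA→P2→J2→Out: bottleneck 2, flow now 5.
Augment Res→TankA→P2→J1→Out: bottleneck 5, flow now 10.
Augment Res→P1→J7→J4→Out: bottleneck 3, flow now 13.
Augment Res→TankA→P1→J7→J4→Out: bottleneck 1, flow now 14.
No augmenting path remains; maximum flow = 14.
In the residual graph, reachable from Res: {Res, TankA, J3}.
Min-cut edges: Res→P1 (3), TankA→P1 (1), TankA→P2 (7), J3→J2 (3); capacity 3 + 1 + 7 + 3 = 14.
This cut is saturated, so no flow can exceed 14.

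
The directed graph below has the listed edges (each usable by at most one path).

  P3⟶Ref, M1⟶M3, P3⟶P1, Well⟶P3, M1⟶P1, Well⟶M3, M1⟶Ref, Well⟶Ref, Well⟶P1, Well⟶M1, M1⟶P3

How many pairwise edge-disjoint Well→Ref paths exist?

3

Assign every edge capacity 1; by Menger, the answer equals the max flow.
Path Well→Ref (+1); total 1.
Path Well→M1→Ref (+1); total 2.
Path Well→P3→Ref (+1); total 3.
No residual Well→Ref path; max flow = 3.
Certifying cut of size 3: {Well→M1, Well→P3, Well→Ref}.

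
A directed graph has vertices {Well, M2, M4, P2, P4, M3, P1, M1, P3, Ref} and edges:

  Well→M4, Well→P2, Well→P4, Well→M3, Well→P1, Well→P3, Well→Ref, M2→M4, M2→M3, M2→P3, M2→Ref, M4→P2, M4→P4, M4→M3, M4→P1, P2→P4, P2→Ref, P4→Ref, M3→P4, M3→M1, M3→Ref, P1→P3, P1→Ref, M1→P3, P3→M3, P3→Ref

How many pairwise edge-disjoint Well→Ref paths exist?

Assign every edge capacity 1; by Menger, the answer equals the max flow.
Path Well→Ref (+1); total 1.
Path Well→P2→Ref (+1); total 2.
Path Well→P4→Ref (+1); total 3.
Path Well→M3→Ref (+1); total 4.
Path Well→P1→Ref (+1); total 5.
Path Well→P3→Ref (+1); total 6.
No residual Well→Ref path; max flow = 6.
Certifying cut of size 6: {M3→Ref, P1→Ref, P2→Ref, P3→Ref, P4→Ref, Well→Ref}.

6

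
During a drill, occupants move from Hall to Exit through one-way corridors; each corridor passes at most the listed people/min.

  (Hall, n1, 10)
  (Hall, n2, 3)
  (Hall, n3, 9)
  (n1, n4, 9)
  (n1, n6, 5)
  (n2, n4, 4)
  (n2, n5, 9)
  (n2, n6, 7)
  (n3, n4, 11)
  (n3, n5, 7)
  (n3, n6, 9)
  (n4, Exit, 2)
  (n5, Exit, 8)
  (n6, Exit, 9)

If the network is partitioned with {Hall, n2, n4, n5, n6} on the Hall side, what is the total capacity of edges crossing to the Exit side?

Edges leaving {Hall, n2, n4, n5, n6}: Hall→n1 (10), Hall→n3 (9), n4→Exit (2), n5→Exit (8), n6→Exit (9).
Cut capacity = 10 + 9 + 2 + 8 + 9 = 38.

38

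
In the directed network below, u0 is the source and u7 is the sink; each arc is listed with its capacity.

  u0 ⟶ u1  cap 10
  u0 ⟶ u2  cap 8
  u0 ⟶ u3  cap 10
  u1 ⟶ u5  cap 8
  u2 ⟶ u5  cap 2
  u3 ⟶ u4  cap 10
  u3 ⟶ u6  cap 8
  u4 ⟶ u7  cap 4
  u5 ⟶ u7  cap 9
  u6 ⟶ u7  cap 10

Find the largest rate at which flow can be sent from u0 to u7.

Augment u0→u1→u5→u7: bottleneck 8, flow now 8.
Augment u0→u2→u5→u7: bottleneck 1, flow now 9.
Augment u0→u3→u4→u7: bottleneck 4, flow now 13.
Augment u0→u3→u6→u7: bottleneck 6, flow now 19.
No augmenting path remains; maximum flow = 19.
In the residual graph, reachable from u0: {u0, u1, u2, u5}.
Min-cut edges: u0→u3 (10), u5→u7 (9); capacity 10 + 9 = 19.
This cut is saturated, so no flow can exceed 19.

19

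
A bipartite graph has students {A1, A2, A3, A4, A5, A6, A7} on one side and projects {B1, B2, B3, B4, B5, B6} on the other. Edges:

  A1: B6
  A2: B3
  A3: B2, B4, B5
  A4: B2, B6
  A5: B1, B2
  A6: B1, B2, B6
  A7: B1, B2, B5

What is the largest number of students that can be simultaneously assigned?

Unit-capacity flow: source→left, listed edges, right→sink; max matching = max flow.
Augmenting path A1→B6 (+1); matched 1.
Augmenting path A2→B3 (+1); matched 2.
Augmenting path A3→B2 (+1); matched 3.
Augmenting path A5→B1 (+1); matched 4.
Augmenting path A7→B5 (+1); matched 5.
Augmenting path A4→B2→A3→B4 (+1); matched 6.
No augmenting path remains; maximum matching = 6.
König certificate: {A2, A3, A7, B1, B2, B6} is a vertex cover of size 6 (every listed pair touches it), so no matching can be larger.

6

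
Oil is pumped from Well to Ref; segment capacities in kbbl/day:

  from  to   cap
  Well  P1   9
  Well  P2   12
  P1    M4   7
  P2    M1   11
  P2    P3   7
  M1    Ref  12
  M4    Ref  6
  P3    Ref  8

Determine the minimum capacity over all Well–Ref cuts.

Augment Well→P1→M4→Ref: bottleneck 6, flow now 6.
Augment Well→P2→M1→Ref: bottleneck 11, flow now 17.
Augment Well→P2→P3→Ref: bottleneck 1, flow now 18.
No augmenting path remains; maximum flow = 18.
By max-flow min-cut, the minimum cut capacity equals the max flow.
In the residual graph, reachable from Well: {Well, P1, M4}.
Min-cut edges: Well→P2 (12), M4→Ref (6); capacity 12 + 6 = 18.

18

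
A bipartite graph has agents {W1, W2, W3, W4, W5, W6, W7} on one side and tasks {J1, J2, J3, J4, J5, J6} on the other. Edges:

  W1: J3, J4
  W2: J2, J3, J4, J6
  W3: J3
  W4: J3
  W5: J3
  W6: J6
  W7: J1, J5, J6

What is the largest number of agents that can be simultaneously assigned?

5

Unit-capacity flow: source→left, listed edges, right→sink; max matching = max flow.
Augmenting path W1→J3 (+1); matched 1.
Augmenting path W2→J2 (+1); matched 2.
Augmenting path W6→J6 (+1); matched 3.
Augmenting path W7→J1 (+1); matched 4.
Augmenting path W3→J3→W1→J4 (+1); matched 5.
No augmenting path remains; maximum matching = 5.
König certificate: {W1, W2, W6, W7, J3} is a vertex cover of size 5 (every listed pair touches it), so no matching can be larger.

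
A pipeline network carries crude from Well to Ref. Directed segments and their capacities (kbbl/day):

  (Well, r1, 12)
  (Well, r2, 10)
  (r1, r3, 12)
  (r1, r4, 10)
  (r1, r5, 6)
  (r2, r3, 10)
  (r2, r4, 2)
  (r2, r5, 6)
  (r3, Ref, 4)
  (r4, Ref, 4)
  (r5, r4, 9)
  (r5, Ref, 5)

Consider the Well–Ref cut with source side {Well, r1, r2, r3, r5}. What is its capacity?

30

Edges leaving {Well, r1, r2, r3, r5}: r1→r4 (10), r2→r4 (2), r3→Ref (4), r5→r4 (9), r5→Ref (5).
Cut capacity = 10 + 2 + 4 + 9 + 5 = 30.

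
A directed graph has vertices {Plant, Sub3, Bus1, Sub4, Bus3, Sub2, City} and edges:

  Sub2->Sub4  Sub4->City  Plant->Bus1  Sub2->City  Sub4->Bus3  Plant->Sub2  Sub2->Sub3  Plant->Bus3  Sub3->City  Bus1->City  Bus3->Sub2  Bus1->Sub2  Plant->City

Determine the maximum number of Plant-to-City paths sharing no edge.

Assign every edge capacity 1; by Menger, the answer equals the max flow.
Path Plant→City (+1); total 1.
Path Plant→Bus1→City (+1); total 2.
Path Plant→Sub2→City (+1); total 3.
Path Plant→Bus3→Sub2→Sub3→City (+1); total 4.
No residual Plant→City path; max flow = 4.
Certifying cut of size 4: {Plant→Bus1, Plant→Bus3, Plant→City, Plant→Sub2}.

4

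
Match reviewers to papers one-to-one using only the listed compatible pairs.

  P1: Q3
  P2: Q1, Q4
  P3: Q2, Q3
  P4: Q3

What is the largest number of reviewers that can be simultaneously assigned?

Unit-capacity flow: source→left, listed edges, right→sink; max matching = max flow.
Augmenting path P1→Q3 (+1); matched 1.
Augmenting path P2→Q1 (+1); matched 2.
Augmenting path P3→Q2 (+1); matched 3.
No augmenting path remains; maximum matching = 3.
König certificate: {P2, P3, Q3} is a vertex cover of size 3 (every listed pair touches it), so no matching can be larger.

3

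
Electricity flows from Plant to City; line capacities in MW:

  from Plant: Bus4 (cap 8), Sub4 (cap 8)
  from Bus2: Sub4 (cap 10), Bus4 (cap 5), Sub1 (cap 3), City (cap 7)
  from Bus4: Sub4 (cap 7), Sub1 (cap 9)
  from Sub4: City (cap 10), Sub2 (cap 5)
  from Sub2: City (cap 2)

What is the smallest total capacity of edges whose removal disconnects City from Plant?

Augment Plant→Sub4→City: bottleneck 8, flow now 8.
Augment Plant→Bus4→Sub4→City: bottleneck 2, flow now 10.
Augment Plant→Bus4→Sub4→Sub2→City: bottleneck 2, flow now 12.
No augmenting path remains; maximum flow = 12.
By max-flow min-cut, the minimum cut capacity equals the max flow.
In the residual graph, reachable from Plant: {Plant, Bus4, Sub1, Sub4, Sub2}.
Min-cut edges: Sub4→City (10), Sub2→City (2); capacity 10 + 2 = 12.

12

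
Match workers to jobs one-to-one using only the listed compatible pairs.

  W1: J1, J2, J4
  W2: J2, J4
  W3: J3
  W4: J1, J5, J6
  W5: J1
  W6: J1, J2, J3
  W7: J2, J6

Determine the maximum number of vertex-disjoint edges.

6

Unit-capacity flow: source→left, listed edges, right→sink; max matching = max flow.
Augmenting path W1→J1 (+1); matched 1.
Augmenting path W2→J2 (+1); matched 2.
Augmenting path W3→J3 (+1); matched 3.
Augmenting path W4→J5 (+1); matched 4.
Augmenting path W7→J6 (+1); matched 5.
Augmenting path W5→J1→W1→J4 (+1); matched 6.
No augmenting path remains; maximum matching = 6.
König certificate: {W4, W7, J1, J2, J3, J4} is a vertex cover of size 6 (every listed pair touches it), so no matching can be larger.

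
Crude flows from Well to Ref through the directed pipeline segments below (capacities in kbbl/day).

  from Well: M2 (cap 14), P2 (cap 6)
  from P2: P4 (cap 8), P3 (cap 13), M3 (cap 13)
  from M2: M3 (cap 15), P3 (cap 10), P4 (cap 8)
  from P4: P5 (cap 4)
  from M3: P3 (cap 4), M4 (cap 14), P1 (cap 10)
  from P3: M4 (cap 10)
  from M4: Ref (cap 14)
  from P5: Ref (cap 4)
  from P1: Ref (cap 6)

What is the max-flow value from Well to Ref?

20

Augment Well→P2→P4→P5→Ref: bottleneck 4, flow now 4.
Augment Well→P2→M3→M4→Ref: bottleneck 2, flow now 6.
Augment Well→M2→M3→M4→Ref: bottleneck 12, flow now 18.
Augment Well→M2→M3→P1→Ref: bottleneck 2, flow now 20.
No augmenting path remains; maximum flow = 20.
In the residual graph, reachable from Well: {Well}.
Min-cut edges: Well→P2 (6), Well→M2 (14); capacity 6 + 14 = 20.
This cut is saturated, so no flow can exceed 20.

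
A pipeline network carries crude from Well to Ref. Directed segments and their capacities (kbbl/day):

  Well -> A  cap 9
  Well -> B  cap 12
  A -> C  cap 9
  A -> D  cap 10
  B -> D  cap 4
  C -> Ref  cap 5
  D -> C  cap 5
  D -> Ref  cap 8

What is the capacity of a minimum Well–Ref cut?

13

Augment Well→A→C→Ref: bottleneck 5, flow now 5.
Augment Well→A→D→Ref: bottleneck 4, flow now 9.
Augment Well→B→D→Ref: bottleneck 4, flow now 13.
No augmenting path remains; maximum flow = 13.
By max-flow min-cut, the minimum cut capacity equals the max flow.
In the residual graph, reachable from Well: {Well, B}.
Min-cut edges: Well→A (9), B→D (4); capacity 9 + 4 = 13.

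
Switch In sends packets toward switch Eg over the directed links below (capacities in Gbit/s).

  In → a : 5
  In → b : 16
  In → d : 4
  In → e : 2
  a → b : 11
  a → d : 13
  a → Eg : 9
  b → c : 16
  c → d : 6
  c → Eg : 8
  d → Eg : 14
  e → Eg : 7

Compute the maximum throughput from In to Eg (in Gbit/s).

25

Augment In→a→Eg: bottleneck 5, flow now 5.
Augment In→d→Eg: bottleneck 4, flow now 9.
Augment In→e→Eg: bottleneck 2, flow now 11.
Augment In→b→c→Eg: bottleneck 8, flow now 19.
Augment In→b→c→d→Eg: bottleneck 6, flow now 25.
No augmenting path remains; maximum flow = 25.
In the residual graph, reachable from In: {In, b, c}.
Min-cut edges: In→a (5), In→d (4), In→e (2), c→d (6), c→Eg (8); capacity 5 + 4 + 2 + 6 + 8 = 25.
This cut is saturated, so no flow can exceed 25.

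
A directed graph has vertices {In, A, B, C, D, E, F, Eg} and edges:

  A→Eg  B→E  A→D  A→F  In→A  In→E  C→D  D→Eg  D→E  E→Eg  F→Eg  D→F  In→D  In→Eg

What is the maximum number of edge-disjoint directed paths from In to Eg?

4

Assign every edge capacity 1; by Menger, the answer equals the max flow.
Path In→Eg (+1); total 1.
Path In→A→Eg (+1); total 2.
Path In→D→Eg (+1); total 3.
Path In→E→Eg (+1); total 4.
No residual In→Eg path; max flow = 4.
Certifying cut of size 4: {In→A, In→D, In→E, In→Eg}.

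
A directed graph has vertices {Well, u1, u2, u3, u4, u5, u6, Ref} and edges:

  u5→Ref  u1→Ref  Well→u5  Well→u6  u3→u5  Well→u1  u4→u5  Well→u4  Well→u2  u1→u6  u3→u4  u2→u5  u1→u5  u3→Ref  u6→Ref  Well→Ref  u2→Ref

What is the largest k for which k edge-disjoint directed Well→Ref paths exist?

Assign every edge capacity 1; by Menger, the answer equals the max flow.
Path Well→Ref (+1); total 1.
Path Well→u1→Ref (+1); total 2.
Path Well→u2→Ref (+1); total 3.
Path Well→u5→Ref (+1); total 4.
Path Well→u6→Ref (+1); total 5.
No residual Well→Ref path; max flow = 5.
Certifying cut of size 5: {Well→Ref, Well→u1, Well→u2, Well→u6, u5→Ref}.

5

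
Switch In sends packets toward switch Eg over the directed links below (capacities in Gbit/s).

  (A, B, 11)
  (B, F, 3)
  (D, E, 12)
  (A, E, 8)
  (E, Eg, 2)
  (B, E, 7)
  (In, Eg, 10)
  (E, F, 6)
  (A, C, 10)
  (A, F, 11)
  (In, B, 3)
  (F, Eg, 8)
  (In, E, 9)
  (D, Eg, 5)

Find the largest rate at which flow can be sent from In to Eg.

Augment In→Eg: bottleneck 10, flow now 10.
Augment In→E→Eg: bottleneck 2, flow now 12.
Augment In→B→F→Eg: bottleneck 3, flow now 15.
Augment In→E→F→Eg: bottleneck 5, flow now 20.
No augmenting path remains; maximum flow = 20.
In the residual graph, reachable from In: {In, B, E, F}.
Min-cut edges: In→Eg (10), E→Eg (2), F→Eg (8); capacity 10 + 2 + 8 = 20.
This cut is saturated, so no flow can exceed 20.

20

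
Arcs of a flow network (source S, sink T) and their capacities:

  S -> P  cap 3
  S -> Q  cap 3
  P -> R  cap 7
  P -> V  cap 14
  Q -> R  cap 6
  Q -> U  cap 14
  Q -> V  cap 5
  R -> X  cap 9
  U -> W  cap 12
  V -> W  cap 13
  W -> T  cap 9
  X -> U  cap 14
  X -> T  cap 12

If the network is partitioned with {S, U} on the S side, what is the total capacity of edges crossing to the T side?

Edges leaving {S, U}: S→P (3), S→Q (3), U→W (12).
Cut capacity = 3 + 3 + 12 = 18.

18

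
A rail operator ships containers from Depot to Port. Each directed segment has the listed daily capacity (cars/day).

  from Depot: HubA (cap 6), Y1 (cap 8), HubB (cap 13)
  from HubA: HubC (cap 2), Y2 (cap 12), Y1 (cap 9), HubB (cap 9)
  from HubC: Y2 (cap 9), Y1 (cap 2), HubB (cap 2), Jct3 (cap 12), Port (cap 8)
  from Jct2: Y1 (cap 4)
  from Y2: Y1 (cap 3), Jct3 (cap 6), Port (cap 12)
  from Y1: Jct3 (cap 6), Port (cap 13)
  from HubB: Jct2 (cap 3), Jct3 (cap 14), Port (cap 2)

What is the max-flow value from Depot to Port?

Augment Depot→Y1→Port: bottleneck 8, flow now 8.
Augment Depot→HubB→Port: bottleneck 2, flow now 10.
Augment Depot→HubA→HubC→Port: bottleneck 2, flow now 12.
Augment Depot→HubA→Y2→Port: bottleneck 4, flow now 16.
Augment Depot→HubB→Jct2→Y1→Port: bottleneck 3, flow now 19.
No augmenting path remains; maximum flow = 19.
In the residual graph, reachable from Depot: {Depot, HubB, Jct3}.
Min-cut edges: Depot→HubA (6), Depot→Y1 (8), HubB→Jct2 (3), HubB→Port (2); capacity 6 + 8 + 3 + 2 = 19.
This cut is saturated, so no flow can exceed 19.

19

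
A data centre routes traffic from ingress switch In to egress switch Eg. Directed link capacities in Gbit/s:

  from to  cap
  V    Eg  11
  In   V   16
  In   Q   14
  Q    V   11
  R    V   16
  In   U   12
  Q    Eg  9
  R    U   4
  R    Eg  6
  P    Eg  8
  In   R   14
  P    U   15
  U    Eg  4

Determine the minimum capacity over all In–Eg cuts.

30

Augment In→Q→Eg: bottleneck 9, flow now 9.
Augment In→R→Eg: bottleneck 6, flow now 15.
Augment In→U→Eg: bottleneck 4, flow now 19.
Augment In→V→Eg: bottleneck 11, flow now 30.
No augmenting path remains; maximum flow = 30.
By max-flow min-cut, the minimum cut capacity equals the max flow.
In the residual graph, reachable from In: {In, Q, R, U, V}.
Min-cut edges: Q→Eg (9), R→Eg (6), U→Eg (4), V→Eg (11); capacity 9 + 6 + 4 + 11 = 30.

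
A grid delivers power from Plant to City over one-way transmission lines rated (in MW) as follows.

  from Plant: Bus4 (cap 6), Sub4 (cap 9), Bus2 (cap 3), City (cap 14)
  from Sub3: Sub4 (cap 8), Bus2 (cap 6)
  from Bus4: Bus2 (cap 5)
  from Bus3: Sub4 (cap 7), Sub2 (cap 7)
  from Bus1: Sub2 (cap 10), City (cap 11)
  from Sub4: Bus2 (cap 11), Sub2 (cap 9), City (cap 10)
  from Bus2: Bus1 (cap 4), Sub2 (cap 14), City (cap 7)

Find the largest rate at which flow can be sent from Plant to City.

Augment Plant→City: bottleneck 14, flow now 14.
Augment Plant→Sub4→City: bottleneck 9, flow now 23.
Augment Plant→Bus2→City: bottleneck 3, flow now 26.
Augment Plant→Bus4→Bus2→City: bottleneck 4, flow now 30.
Augment Plant→Bus4→Bus2→Bus1→City: bottleneck 1, flow now 31.
No augmenting path remains; maximum flow = 31.
In the residual graph, reachable from Plant: {Plant, Bus4}.
Min-cut edges: Plant→Sub4 (9), Plant→Bus2 (3), Plant→City (14), Bus4→Bus2 (5); capacity 9 + 3 + 14 + 5 = 31.
This cut is saturated, so no flow can exceed 31.

31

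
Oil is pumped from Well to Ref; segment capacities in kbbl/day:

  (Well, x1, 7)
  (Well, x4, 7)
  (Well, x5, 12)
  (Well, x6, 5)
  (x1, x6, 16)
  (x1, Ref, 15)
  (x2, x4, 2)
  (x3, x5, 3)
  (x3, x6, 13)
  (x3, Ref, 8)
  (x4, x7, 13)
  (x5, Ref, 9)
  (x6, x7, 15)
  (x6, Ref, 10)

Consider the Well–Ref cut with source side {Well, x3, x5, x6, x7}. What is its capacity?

41

Edges leaving {Well, x3, x5, x6, x7}: Well→x1 (7), Well→x4 (7), x3→Ref (8), x5→Ref (9), x6→Ref (10).
Cut capacity = 7 + 7 + 8 + 9 + 10 = 41.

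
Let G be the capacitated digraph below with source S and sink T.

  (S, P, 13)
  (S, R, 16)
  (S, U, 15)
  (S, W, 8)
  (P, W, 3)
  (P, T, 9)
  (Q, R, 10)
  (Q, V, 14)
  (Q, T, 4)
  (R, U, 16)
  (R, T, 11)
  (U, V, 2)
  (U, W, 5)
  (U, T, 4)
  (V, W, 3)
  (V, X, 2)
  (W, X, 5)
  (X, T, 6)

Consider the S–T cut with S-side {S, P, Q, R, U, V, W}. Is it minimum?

Given cut capacity: 9 + 4 + 11 + 4 + 2 + 5 = 35.
Augment S→P→T: bottleneck 9, flow now 9.
Augment S→R→T: bottleneck 11, flow now 20.
Augment S→U→T: bottleneck 4, flow now 24.
Augment S→W→X→T: bottleneck 5, flow now 29.
Augment S→U→V→X→T: bottleneck 1, flow now 30.
No augmenting path remains; maximum flow = 30.
In the residual graph, reachable from S: {S, P, R, U, V, W, X}.
Min-cut edges: P→T (9), R→T (11), U→T (4), X→T (6); capacity 9 + 11 + 4 + 6 = 30.
Cut capacity 35 exceeds the max flow 30, so it is not minimum.

No — its capacity is 35, but the minimum cut has capacity 30.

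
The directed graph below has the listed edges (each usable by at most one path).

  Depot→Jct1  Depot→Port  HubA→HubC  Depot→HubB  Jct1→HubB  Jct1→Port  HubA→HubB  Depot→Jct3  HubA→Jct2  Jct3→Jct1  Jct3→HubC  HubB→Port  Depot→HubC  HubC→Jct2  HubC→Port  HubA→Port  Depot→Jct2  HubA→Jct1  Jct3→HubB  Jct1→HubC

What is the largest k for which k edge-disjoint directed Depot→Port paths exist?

4

Assign every edge capacity 1; by Menger, the answer equals the max flow.
Path Depot→Port (+1); total 1.
Path Depot→Jct1→Port (+1); total 2.
Path Depot→HubC→Port (+1); total 3.
Path Depot→HubB→Port (+1); total 4.
No residual Depot→Port path; max flow = 4.
Certifying cut of size 4: {Depot→Port, HubB→Port, HubC→Port, Jct1→Port}.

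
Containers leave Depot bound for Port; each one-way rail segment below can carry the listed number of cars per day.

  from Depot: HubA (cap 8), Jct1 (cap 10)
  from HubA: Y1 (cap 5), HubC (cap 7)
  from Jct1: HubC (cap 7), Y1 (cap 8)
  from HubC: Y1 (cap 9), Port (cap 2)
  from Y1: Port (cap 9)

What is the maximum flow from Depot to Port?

11

Augment Depot→HubA→HubC→Port: bottleneck 2, flow now 2.
Augment Depot→HubA→Y1→Port: bottleneck 5, flow now 7.
Augment Depot→Jct1→Y1→Port: bottleneck 4, flow now 11.
No augmenting path remains; maximum flow = 11.
In the residual graph, reachable from Depot: {Depot, HubA, Jct1, HubC, Y1}.
Min-cut edges: HubC→Port (2), Y1→Port (9); capacity 2 + 9 = 11.
This cut is saturated, so no flow can exceed 11.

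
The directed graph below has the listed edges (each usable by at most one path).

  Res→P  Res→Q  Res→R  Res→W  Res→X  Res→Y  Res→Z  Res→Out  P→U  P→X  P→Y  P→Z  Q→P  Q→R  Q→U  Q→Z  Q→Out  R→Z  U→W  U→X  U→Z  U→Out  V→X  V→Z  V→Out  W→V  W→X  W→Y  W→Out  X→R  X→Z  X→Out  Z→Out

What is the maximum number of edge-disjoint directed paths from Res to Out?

6

Assign every edge capacity 1; by Menger, the answer equals the max flow.
Path Res→Out (+1); total 1.
Path Res→Q→Out (+1); total 2.
Path Res→W→Out (+1); total 3.
Path Res→X→Out (+1); total 4.
Path Res→Z→Out (+1); total 5.
Path Res→P→U→Out (+1); total 6.
No residual Res→Out path; max flow = 6.
Certifying cut of size 6: {Res→Out, Res→P, Res→Q, Res→W, Res→X, Z→Out}.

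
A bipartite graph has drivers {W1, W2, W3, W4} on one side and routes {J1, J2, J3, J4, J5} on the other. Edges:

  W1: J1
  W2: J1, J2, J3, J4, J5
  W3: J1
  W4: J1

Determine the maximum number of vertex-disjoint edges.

2

Unit-capacity flow: source→left, listed edges, right→sink; max matching = max flow.
Augmenting path W1→J1 (+1); matched 1.
Augmenting path W2→J2 (+1); matched 2.
No augmenting path remains; maximum matching = 2.
König certificate: {W2, J1} is a vertex cover of size 2 (every listed pair touches it), so no matching can be larger.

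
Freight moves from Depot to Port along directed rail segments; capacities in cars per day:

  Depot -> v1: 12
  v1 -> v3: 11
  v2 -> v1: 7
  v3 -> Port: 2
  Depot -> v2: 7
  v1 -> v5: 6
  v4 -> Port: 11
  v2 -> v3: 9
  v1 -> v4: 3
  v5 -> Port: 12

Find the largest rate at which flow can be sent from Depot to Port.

Augment Depot→v1→v3→Port: bottleneck 2, flow now 2.
Augment Depot→v1→v4→Port: bottleneck 3, flow now 5.
Augment Depot→v1→v5→Port: bottleneck 6, flow now 11.
No augmenting path remains; maximum flow = 11.
In the residual graph, reachable from Depot: {Depot, v1, v2, v3}.
Min-cut edges: v1→v4 (3), v1→v5 (6), v3→Port (2); capacity 3 + 6 + 2 = 11.
This cut is saturated, so no flow can exceed 11.

11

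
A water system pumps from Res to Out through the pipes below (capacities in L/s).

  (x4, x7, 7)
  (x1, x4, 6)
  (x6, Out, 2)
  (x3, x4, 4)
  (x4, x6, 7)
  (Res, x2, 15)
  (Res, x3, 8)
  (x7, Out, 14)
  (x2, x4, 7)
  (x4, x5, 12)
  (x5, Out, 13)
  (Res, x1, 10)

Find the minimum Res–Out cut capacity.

17

Augment Res→x1→x4→x5→Out: bottleneck 6, flow now 6.
Augment Res→x2→x4→x5→Out: bottleneck 6, flow now 12.
Augment Res→x2→x4→x6→Out: bottleneck 1, flow now 13.
Augment Res→x3→x4→x6→Out: bottleneck 1, flow now 14.
Augment Res→x3→x4→x7→Out: bottleneck 3, flow now 17.
No augmenting path remains; maximum flow = 17.
By max-flow min-cut, the minimum cut capacity equals the max flow.
In the residual graph, reachable from Res: {Res, x1, x2, x3}.
Min-cut edges: x1→x4 (6), x2→x4 (7), x3→x4 (4); capacity 6 + 7 + 4 = 17.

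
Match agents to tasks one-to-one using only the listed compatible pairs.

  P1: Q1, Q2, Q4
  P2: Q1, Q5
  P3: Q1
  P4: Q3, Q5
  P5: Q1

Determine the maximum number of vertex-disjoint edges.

Unit-capacity flow: source→left, listed edges, right→sink; max matching = max flow.
Augmenting path P1→Q1 (+1); matched 1.
Augmenting path P2→Q5 (+1); matched 2.
Augmenting path P4→Q3 (+1); matched 3.
Augmenting path P3→Q1→P1→Q2 (+1); matched 4.
No augmenting path remains; maximum matching = 4.
König certificate: {P1, P2, P4, Q1} is a vertex cover of size 4 (every listed pair touches it), so no matching can be larger.

4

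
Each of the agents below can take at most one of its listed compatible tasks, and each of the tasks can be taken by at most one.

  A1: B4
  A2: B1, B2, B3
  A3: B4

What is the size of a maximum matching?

Unit-capacity flow: source→left, listed edges, right→sink; max matching = max flow.
Augmenting path A1→B4 (+1); matched 1.
Augmenting path A2→B1 (+1); matched 2.
No augmenting path remains; maximum matching = 2.
König certificate: {A2, B4} is a vertex cover of size 2 (every listed pair touches it), so no matching can be larger.

2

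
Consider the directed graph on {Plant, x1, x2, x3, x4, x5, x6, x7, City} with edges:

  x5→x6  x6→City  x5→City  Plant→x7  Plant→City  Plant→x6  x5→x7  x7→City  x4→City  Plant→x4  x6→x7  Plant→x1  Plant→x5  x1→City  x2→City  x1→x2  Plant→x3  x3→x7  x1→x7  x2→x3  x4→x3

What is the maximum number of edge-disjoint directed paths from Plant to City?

Assign every edge capacity 1; by Menger, the answer equals the max flow.
Path Plant→City (+1); total 1.
Path Plant→x1→City (+1); total 2.
Path Plant→x4→City (+1); total 3.
Path Plant→x5→City (+1); total 4.
Path Plant→x6→City (+1); total 5.
Path Plant→x7→City (+1); total 6.
No residual Plant→City path; max flow = 6.
Certifying cut of size 6: {Plant→City, Plant→x1, Plant→x4, Plant→x5, Plant→x6, x7→City}.

6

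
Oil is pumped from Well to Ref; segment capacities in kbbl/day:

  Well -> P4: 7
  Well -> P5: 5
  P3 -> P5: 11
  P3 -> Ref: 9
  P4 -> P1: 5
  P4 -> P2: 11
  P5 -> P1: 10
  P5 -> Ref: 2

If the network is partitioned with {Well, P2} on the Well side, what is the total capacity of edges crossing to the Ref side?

12

Edges leaving {Well, P2}: Well→P4 (7), Well→P5 (5).
Cut capacity = 7 + 5 = 12.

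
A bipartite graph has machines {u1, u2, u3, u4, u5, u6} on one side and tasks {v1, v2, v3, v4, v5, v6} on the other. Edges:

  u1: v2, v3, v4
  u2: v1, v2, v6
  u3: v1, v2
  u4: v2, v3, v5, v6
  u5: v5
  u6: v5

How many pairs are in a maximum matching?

5

Unit-capacity flow: source→left, listed edges, right→sink; max matching = max flow.
Augmenting path u1→v2 (+1); matched 1.
Augmenting path u2→v1 (+1); matched 2.
Augmenting path u4→v3 (+1); matched 3.
Augmenting path u5→v5 (+1); matched 4.
Augmenting path u3→v1→u2→v6 (+1); matched 5.
No augmenting path remains; maximum matching = 5.
König certificate: {u1, u2, u3, u4, v5} is a vertex cover of size 5 (every listed pair touches it), so no matching can be larger.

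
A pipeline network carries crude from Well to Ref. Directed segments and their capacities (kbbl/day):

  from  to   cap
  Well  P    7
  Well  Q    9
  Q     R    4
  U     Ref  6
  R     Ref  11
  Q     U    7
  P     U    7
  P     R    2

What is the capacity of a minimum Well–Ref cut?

Augment Well→P→R→Ref: bottleneck 2, flow now 2.
Augment Well→P→U→Ref: bottleneck 5, flow now 7.
Augment Well→Q→R→Ref: bottleneck 4, flow now 11.
Augment Well→Q→U→Ref: bottleneck 1, flow now 12.
No augmenting path remains; maximum flow = 12.
By max-flow min-cut, the minimum cut capacity equals the max flow.
In the residual graph, reachable from Well: {Well, P, Q, U}.
Min-cut edges: P→R (2), Q→R (4), U→Ref (6); capacity 2 + 4 + 6 = 12.

12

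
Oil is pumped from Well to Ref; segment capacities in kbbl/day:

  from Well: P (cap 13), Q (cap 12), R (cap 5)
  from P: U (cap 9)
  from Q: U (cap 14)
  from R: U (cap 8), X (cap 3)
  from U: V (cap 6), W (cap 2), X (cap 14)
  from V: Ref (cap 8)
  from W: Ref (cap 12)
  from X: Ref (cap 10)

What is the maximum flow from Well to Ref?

18

Augment Well→R→X→Ref: bottleneck 3, flow now 3.
Augment Well→P→U→V→Ref: bottleneck 6, flow now 9.
Augment Well→P→U→W→Ref: bottleneck 2, flow now 11.
Augment Well→P→U→X→Ref: bottleneck 1, flow now 12.
Augment Well→Q→U→X→Ref: bottleneck 6, flow now 18.
No augmenting path remains; maximum flow = 18.
In the residual graph, reachable from Well: {Well, P, Q, R, U, X}.
Min-cut edges: U→V (6), U→W (2), X→Ref (10); capacity 6 + 2 + 10 = 18.
This cut is saturated, so no flow can exceed 18.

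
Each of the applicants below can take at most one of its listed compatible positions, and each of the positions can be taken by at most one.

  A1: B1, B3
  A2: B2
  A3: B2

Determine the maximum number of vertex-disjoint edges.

2

Unit-capacity flow: source→left, listed edges, right→sink; max matching = max flow.
Augmenting path A1→B1 (+1); matched 1.
Augmenting path A2→B2 (+1); matched 2.
No augmenting path remains; maximum matching = 2.
König certificate: {A1, B2} is a vertex cover of size 2 (every listed pair touches it), so no matching can be larger.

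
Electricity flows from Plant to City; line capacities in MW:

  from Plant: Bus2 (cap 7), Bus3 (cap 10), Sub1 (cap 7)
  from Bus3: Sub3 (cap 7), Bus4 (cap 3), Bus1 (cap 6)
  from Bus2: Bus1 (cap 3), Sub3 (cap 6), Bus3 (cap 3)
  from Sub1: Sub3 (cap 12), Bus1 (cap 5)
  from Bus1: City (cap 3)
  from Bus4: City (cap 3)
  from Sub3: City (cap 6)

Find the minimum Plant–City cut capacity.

Augment Plant→Bus3→Bus1→City: bottleneck 3, flow now 3.
Augment Plant→Bus3→Bus4→City: bottleneck 3, flow now 6.
Augment Plant→Bus3→Sub3→City: bottleneck 4, flow now 10.
Augment Plant→Bus2→Sub3→City: bottleneck 2, flow now 12.
No augmenting path remains; maximum flow = 12.
By max-flow min-cut, the minimum cut capacity equals the max flow.
In the residual graph, reachable from Plant: {Plant, Bus3, Bus2, Sub1, Bus1, Sub3}.
Min-cut edges: Bus3→Bus4 (3), Bus1→City (3), Sub3→City (6); capacity 3 + 3 + 6 = 12.

12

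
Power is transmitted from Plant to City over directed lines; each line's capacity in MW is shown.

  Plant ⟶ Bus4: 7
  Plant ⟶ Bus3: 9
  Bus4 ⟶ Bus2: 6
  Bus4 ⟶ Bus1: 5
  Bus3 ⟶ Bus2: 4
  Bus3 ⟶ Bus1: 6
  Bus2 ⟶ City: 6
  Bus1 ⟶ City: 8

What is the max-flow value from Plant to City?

14

Augment Plant→Bus4→Bus2→City: bottleneck 6, flow now 6.
Augment Plant→Bus4→Bus1→City: bottleneck 1, flow now 7.
Augment Plant→Bus3→Bus1→City: bottleneck 6, flow now 13.
Augment Plant→Bus3→Bus2→Bus4→Bus1→City: bottleneck 1, flow now 14. (uses reverse residual edge)
No augmenting path remains; maximum flow = 14.
In the residual graph, reachable from Plant: {Plant, Bus4, Bus3, Bus2, Bus1}.
Min-cut edges: Bus2→City (6), Bus1→City (8); capacity 6 + 8 = 14.
This cut is saturated, so no flow can exceed 14.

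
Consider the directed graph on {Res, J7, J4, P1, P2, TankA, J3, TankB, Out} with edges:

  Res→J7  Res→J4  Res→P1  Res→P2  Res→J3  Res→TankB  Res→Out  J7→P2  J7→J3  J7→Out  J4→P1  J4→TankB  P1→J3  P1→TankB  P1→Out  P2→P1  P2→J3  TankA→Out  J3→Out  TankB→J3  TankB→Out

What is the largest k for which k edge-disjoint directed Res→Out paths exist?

Assign every edge capacity 1; by Menger, the answer equals the max flow.
Path Res→Out (+1); total 1.
Path Res→J7→Out (+1); total 2.
Path Res→P1→Out (+1); total 3.
Path Res→J3→Out (+1); total 4.
Path Res→TankB→Out (+1); total 5.
No residual Res→Out path; max flow = 5.
Certifying cut of size 5: {J3→Out, P1→Out, Res→J7, Res→Out, TankB→Out}.

5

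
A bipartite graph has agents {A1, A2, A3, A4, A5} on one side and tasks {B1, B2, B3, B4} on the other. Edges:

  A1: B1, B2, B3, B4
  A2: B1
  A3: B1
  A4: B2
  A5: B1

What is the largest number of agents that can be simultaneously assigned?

3

Unit-capacity flow: source→left, listed edges, right→sink; max matching = max flow.
Augmenting path A1→B1 (+1); matched 1.
Augmenting path A4→B2 (+1); matched 2.
Augmenting path A2→B1→A1→B3 (+1); matched 3.
No augmenting path remains; maximum matching = 3.
König certificate: {A1, A4, B1} is a vertex cover of size 3 (every listed pair touches it), so no matching can be larger.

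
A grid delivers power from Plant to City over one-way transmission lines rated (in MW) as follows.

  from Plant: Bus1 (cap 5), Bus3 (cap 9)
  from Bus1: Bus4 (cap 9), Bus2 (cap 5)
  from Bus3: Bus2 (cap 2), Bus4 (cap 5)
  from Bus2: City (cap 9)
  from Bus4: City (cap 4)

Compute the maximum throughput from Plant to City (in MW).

Augment Plant→Bus1→Bus2→City: bottleneck 5, flow now 5.
Augment Plant→Bus3→Bus2→City: bottleneck 2, flow now 7.
Augment Plant→Bus3→Bus4→City: bottleneck 4, flow now 11.
No augmenting path remains; maximum flow = 11.
In the residual graph, reachable from Plant: {Plant, Bus3, Bus4}.
Min-cut edges: Plant→Bus1 (5), Bus3→Bus2 (2), Bus4→City (4); capacity 5 + 2 + 4 = 11.
This cut is saturated, so no flow can exceed 11.

11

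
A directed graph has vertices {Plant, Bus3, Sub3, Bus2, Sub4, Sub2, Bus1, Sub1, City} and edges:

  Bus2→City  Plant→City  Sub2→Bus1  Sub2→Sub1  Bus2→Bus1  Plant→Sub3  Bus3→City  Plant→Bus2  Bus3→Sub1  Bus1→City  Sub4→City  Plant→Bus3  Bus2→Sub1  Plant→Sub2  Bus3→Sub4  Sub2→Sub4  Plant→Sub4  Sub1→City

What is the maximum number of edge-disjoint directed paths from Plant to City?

5

Assign every edge capacity 1; by Menger, the answer equals the max flow.
Path Plant→City (+1); total 1.
Path Plant→Bus3→City (+1); total 2.
Path Plant→Bus2→City (+1); total 3.
Path Plant→Sub4→City (+1); total 4.
Path Plant→Sub2→Bus1→City (+1); total 5.
No residual Plant→City path; max flow = 5.
Certifying cut of size 5: {Plant→Bus2, Plant→Bus3, Plant→City, Plant→Sub2, Plant→Sub4}.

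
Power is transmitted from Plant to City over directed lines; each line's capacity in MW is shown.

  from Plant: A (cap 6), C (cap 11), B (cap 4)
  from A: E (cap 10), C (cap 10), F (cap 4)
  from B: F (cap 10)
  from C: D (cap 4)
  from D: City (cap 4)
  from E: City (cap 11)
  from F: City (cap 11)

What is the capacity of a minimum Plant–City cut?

Augment Plant→A→E→City: bottleneck 6, flow now 6.
Augment Plant→B→F→City: bottleneck 4, flow now 10.
Augment Plant→C→D→City: bottleneck 4, flow now 14.
No augmenting path remains; maximum flow = 14.
By max-flow min-cut, the minimum cut capacity equals the max flow.
In the residual graph, reachable from Plant: {Plant, C}.
Min-cut edges: Plant→A (6), Plant→B (4), C→D (4); capacity 6 + 4 + 4 = 14.

14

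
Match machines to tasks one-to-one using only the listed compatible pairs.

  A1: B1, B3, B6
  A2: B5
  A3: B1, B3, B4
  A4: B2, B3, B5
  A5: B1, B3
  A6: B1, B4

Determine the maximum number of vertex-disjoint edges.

Unit-capacity flow: source→left, listed edges, right→sink; max matching = max flow.
Augmenting path A1→B1 (+1); matched 1.
Augmenting path A2→B5 (+1); matched 2.
Augmenting path A3→B3 (+1); matched 3.
Augmenting path A4→B2 (+1); matched 4.
Augmenting path A6→B4 (+1); matched 5.
Augmenting path A5→B1→A1→B6 (+1); matched 6.
No augmenting path remains; maximum matching = 6.
König certificate: {A1, A2, A3, A4, A5, A6} is a vertex cover of size 6 (every listed pair touches it), so no matching can be larger.

6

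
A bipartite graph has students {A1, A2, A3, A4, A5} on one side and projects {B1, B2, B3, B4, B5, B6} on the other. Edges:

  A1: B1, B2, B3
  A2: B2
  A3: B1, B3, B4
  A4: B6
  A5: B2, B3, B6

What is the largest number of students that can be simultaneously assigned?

5

Unit-capacity flow: source→left, listed edges, right→sink; max matching = max flow.
Augmenting path A1→B1 (+1); matched 1.
Augmenting path A2→B2 (+1); matched 2.
Augmenting path A3→B3 (+1); matched 3.
Augmenting path A4→B6 (+1); matched 4.
Augmenting path A5→B3→A3→B4 (+1); matched 5.
No augmenting path remains; maximum matching = 5.
König certificate: {A1, A2, A3, A4, A5} is a vertex cover of size 5 (every listed pair touches it), so no matching can be larger.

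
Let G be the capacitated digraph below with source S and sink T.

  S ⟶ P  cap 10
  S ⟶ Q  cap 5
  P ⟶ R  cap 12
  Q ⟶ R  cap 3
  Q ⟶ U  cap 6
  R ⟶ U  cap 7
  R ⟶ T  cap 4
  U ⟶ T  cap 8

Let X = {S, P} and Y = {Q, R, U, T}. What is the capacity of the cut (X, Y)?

17

Edges leaving {S, P}: S→Q (5), P→R (12).
Cut capacity = 5 + 12 = 17.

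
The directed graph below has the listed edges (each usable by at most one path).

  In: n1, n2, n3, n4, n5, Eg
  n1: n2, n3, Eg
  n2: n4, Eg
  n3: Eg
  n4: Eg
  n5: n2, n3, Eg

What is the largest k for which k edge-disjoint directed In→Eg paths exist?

Assign every edge capacity 1; by Menger, the answer equals the max flow.
Path In→Eg (+1); total 1.
Path In→n1→Eg (+1); total 2.
Path In→n2→Eg (+1); total 3.
Path In→n3→Eg (+1); total 4.
Path In→n4→Eg (+1); total 5.
Path In→n5→Eg (+1); total 6.
No residual In→Eg path; max flow = 6.
Certifying cut of size 6: {In→Eg, In→n1, In→n2, In→n3, In→n4, In→n5}.

6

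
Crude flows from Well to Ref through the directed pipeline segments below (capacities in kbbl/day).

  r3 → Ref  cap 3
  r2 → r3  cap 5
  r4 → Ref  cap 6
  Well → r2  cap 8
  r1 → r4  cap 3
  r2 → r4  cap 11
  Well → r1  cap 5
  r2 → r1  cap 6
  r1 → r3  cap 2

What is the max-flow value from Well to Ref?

9

Augment Well→r1→r3→Ref: bottleneck 2, flow now 2.
Augment Well→r1→r4→Ref: bottleneck 3, flow now 5.
Augment Well→r2→r3→Ref: bottleneck 1, flow now 6.
Augment Well→r2→r4→Ref: bottleneck 3, flow now 9.
No augmenting path remains; maximum flow = 9.
In the residual graph, reachable from Well: {Well, r1, r2, r3, r4}.
Min-cut edges: r3→Ref (3), r4→Ref (6); capacity 3 + 6 = 9.
This cut is saturated, so no flow can exceed 9.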